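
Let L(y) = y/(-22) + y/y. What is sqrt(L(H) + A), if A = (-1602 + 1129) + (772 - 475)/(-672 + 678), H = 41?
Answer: 2*I*sqrt(12837)/11 ≈ 20.6*I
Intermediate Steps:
A = -847/2 (A = -473 + 297/6 = -473 + 297*(1/6) = -473 + 99/2 = -847/2 ≈ -423.50)
L(y) = 1 - y/22 (L(y) = y*(-1/22) + 1 = -y/22 + 1 = 1 - y/22)
sqrt(L(H) + A) = sqrt((1 - 1/22*41) - 847/2) = sqrt((1 - 41/22) - 847/2) = sqrt(-19/22 - 847/2) = sqrt(-4668/11) = 2*I*sqrt(12837)/11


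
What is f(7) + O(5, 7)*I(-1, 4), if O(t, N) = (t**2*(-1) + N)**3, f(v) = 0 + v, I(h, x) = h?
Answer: 5839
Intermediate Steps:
f(v) = v
O(t, N) = (N - t**2)**3 (O(t, N) = (-t**2 + N)**3 = (N - t**2)**3)
f(7) + O(5, 7)*I(-1, 4) = 7 + (7 - 1*5**2)**3*(-1) = 7 + (7 - 1*25)**3*(-1) = 7 + (7 - 25)**3*(-1) = 7 + (-18)**3*(-1) = 7 - 5832*(-1) = 7 + 5832 = 5839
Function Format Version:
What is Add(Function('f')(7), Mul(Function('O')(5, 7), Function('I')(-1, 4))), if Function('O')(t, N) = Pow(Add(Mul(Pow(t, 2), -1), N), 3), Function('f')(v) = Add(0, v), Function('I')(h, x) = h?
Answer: 5839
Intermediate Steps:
Function('f')(v) = v
Function('O')(t, N) = Pow(Add(N, Mul(-1, Pow(t, 2))), 3) (Function('O')(t, N) = Pow(Add(Mul(-1, Pow(t, 2)), N), 3) = Pow(Add(N, Mul(-1, Pow(t, 2))), 3))
Add(Function('f')(7), Mul(Function('O')(5, 7), Function('I')(-1, 4))) = Add(7, Mul(Pow(Add(7, Mul(-1, Pow(5, 2))), 3), -1)) = Add(7, Mul(Pow(Add(7, Mul(-1, 25)), 3), -1)) = Add(7, Mul(Pow(Add(7, -25), 3), -1)) = Add(7, Mul(Pow(-18, 3), -1)) = Add(7, Mul(-5832, -1)) = Add(7, 5832) = 5839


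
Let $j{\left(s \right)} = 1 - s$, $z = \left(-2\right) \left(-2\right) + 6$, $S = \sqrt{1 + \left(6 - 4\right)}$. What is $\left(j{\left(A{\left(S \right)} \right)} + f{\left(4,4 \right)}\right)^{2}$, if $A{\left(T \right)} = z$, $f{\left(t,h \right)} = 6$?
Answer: $9$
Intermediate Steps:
$S = \sqrt{3}$ ($S = \sqrt{1 + \left(6 - 4\right)} = \sqrt{1 + 2} = \sqrt{3} \approx 1.732$)
$z = 10$ ($z = 4 + 6 = 10$)
$A{\left(T \right)} = 10$
$\left(j{\left(A{\left(S \right)} \right)} + f{\left(4,4 \right)}\right)^{2} = \left(\left(1 - 10\right) + 6\right)^{2} = \left(-9 + 6\right)^{2} = \left(-3\right)^{2} = 9$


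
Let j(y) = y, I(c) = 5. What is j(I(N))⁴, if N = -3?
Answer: 625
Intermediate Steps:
j(I(N))⁴ = 5⁴ = 625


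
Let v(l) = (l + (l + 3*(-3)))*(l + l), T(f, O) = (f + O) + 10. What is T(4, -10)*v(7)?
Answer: 280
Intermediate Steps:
T(f, O) = 10 + O + f (T(f, O) = (O + f) + 10 = 10 + O + f)
v(l) = 2*l*(-9 + 2*l) (v(l) = (l + (l - 9))*(2*l) = (l + (-9 + l))*(2*l) = (-9 + 2*l)*(2*l) = 2*l*(-9 + 2*l))
T(4, -10)*v(7) = (10 - 10 + 4)*(2*7*(-9 + 2*7)) = 4*(2*7*(-9 + 14)) = 4*(2*7*5) = 4*70 = 280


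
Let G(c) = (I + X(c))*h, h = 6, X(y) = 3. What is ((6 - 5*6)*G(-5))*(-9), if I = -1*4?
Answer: -1296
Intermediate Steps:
I = -4
G(c) = -6 (G(c) = (-4 + 3)*6 = -1*6 = -6)
((6 - 5*6)*G(-5))*(-9) = ((6 - 5*6)*(-6))*(-9) = ((6 - 30)*(-6))*(-9) = -24*(-6)*(-9) = 144*(-9) = -1296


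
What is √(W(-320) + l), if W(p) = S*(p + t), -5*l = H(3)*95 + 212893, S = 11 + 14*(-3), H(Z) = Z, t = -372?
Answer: I*√529590/5 ≈ 145.55*I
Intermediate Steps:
S = -31 (S = 11 - 42 = -31)
l = -213178/5 (l = -(3*95 + 212893)/5 = -(285 + 212893)/5 = -⅕*213178 = -213178/5 ≈ -42636.)
W(p) = 11532 - 31*p (W(p) = -31*(p - 372) = -31*(-372 + p) = 11532 - 31*p)
√(W(-320) + l) = √((11532 - 31*(-320)) - 213178/5) = √((11532 + 9920) - 213178/5) = √(21452 - 213178/5) = √(-105918/5) = I*√529590/5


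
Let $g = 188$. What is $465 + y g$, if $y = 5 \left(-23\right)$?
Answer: $-21155$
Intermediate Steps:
$y = -115$
$465 + y g = 465 - 21620 = -21155$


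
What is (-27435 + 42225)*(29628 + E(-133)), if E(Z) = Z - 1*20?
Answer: 435935250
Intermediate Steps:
E(Z) = -20 + Z (E(Z) = Z - 20 = -20 + Z)
(-27435 + 42225)*(29628 + E(-133)) = (-27435 + 42225)*(29628 + (-20 - 133)) = 14790*(29628 - 153) = 14790*29475 = 435935250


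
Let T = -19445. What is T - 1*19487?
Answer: -38932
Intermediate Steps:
T - 1*19487 = -19445 - 1*19487 = -19445 - 19487 = -38932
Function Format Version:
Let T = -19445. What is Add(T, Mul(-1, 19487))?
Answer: -38932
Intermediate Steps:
Add(T, Mul(-1, 19487)) = Add(-19445, Mul(-1, 19487)) = Add(-19445, -19487) = -38932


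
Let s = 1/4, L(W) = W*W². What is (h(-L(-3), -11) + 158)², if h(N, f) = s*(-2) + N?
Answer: 136161/4 ≈ 34040.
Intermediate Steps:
L(W) = W³
s = ¼ ≈ 0.25000
h(N, f) = -½ + N (h(N, f) = (¼)*(-2) + N = -½ + N)
(h(-L(-3), -11) + 158)² = ((-½ - 1*(-3)³) + 158)² = ((-½ - 1*(-27)) + 158)² = ((-½ + 27) + 158)² = (53/2 + 158)² = (369/2)² = 136161/4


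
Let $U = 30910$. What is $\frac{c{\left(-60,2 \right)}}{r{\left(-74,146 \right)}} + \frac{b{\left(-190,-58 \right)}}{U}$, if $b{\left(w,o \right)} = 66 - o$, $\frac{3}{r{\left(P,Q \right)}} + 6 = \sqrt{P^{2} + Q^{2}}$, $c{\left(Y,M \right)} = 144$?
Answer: $- \frac{4450978}{15455} + 96 \sqrt{6698} \approx 7568.8$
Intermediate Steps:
$r{\left(P,Q \right)} = \frac{3}{-6 + \sqrt{P^{2} + Q^{2}}}$
$\frac{c{\left(-60,2 \right)}}{r{\left(-74,146 \right)}} + \frac{b{\left(-190,-58 \right)}}{U} = \frac{144}{3 \frac{1}{-6 + \sqrt{\left(-74\right)^{2} + 146^{2}}}} + \frac{66 - -58}{30910} = \frac{144}{3 \frac{1}{-6 + \sqrt{5476 + 21316}}} + \left(66 + 58\right) \frac{1}{30910} = \frac{144}{3 \frac{1}{-6 + \sqrt{26792}}} + 124 \cdot \frac{1}{30910} = \frac{144}{3 \frac{1}{-6 + 2 \sqrt{6698}}} + \frac{62}{15455} = 144 \left(-2 + \frac{2 \sqrt{6698}}{3}\right) + \frac{62}{15455} = \left(-288 + 96 \sqrt{6698}\right) + \frac{62}{15455} = - \frac{4450978}{15455} + 96 \sqrt{6698}$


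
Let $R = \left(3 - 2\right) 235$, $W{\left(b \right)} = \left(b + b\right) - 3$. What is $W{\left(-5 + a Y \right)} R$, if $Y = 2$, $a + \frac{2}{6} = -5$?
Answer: $- \frac{24205}{3} \approx -8068.3$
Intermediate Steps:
$a = - \frac{16}{3}$ ($a = - \frac{1}{3} - 5 = - \frac{16}{3} \approx -5.3333$)
$W{\left(b \right)} = -3 + 2 b$ ($W{\left(b \right)} = 2 b - 3 = -3 + 2 b$)
$R = 235$ ($R = \left(3 - 2\right) 235 = 1 \cdot 235 = 235$)
$W{\left(-5 + a Y \right)} R = \left(-3 + 2 \left(-5 - \frac{32}{3}\right)\right) 235 = \left(-3 + 2 \left(- \frac{47}{3}\right)\right) 235 = \left(-3 - \frac{94}{3}\right) 235 = \left(- \frac{103}{3}\right) 235 = - \frac{24205}{3}$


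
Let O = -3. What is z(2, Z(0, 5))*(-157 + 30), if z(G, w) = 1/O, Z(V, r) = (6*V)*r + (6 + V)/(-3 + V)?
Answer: 127/3 ≈ 42.333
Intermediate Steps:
Z(V, r) = (6 + V)/(-3 + V) + 6*V*r (Z(V, r) = 6*V*r + (6 + V)/(-3 + V) = (6 + V)/(-3 + V) + 6*V*r)
z(G, w) = -⅓ (z(G, w) = 1/(-3) = -⅓)
z(2, Z(0, 5))*(-157 + 30) = -(-157 + 30)/3 = -⅓*(-127) = 127/3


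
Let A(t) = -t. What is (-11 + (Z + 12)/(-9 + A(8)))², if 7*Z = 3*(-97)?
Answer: 1214404/14161 ≈ 85.757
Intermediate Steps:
Z = -291/7 (Z = (3*(-97))/7 = (⅐)*(-291) = -291/7 ≈ -41.571)
(-11 + (Z + 12)/(-9 + A(8)))² = (-11 + (-291/7 + 12)/(-9 - 1*8))² = (-11 - 207/(7*(-9 - 8)))² = (-11 - 207/7/(-17))² = (-11 - 207/7*(-1/17))² = (-11 + 207/119)² = (-1102/119)² = 1214404/14161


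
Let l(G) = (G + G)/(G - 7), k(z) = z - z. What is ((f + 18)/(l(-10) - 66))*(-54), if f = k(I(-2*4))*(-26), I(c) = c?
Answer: 8262/551 ≈ 14.995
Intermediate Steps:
k(z) = 0
l(G) = 2*G/(-7 + G) (l(G) = (2*G)/(-7 + G) = 2*G/(-7 + G))
f = 0 (f = 0*(-26) = 0)
((f + 18)/(l(-10) - 66))*(-54) = ((0 + 18)/(2*(-10)/(-7 - 10) - 66))*(-54) = (18/(2*(-10)/(-17) - 66))*(-54) = (18/(2*(-10)*(-1/17) - 66))*(-54) = (18/(20/17 - 66))*(-54) = (18/(-1102/17))*(-54) = (18*(-17/1102))*(-54) = -153/551*(-54) = 8262/551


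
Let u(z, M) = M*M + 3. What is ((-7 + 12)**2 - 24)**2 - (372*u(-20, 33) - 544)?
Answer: -405679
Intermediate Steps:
u(z, M) = 3 + M**2 (u(z, M) = M**2 + 3 = 3 + M**2)
((-7 + 12)**2 - 24)**2 - (372*u(-20, 33) - 544) = ((-7 + 12)**2 - 24)**2 - (372*(3 + 33**2) - 544) = (5**2 - 24)**2 - (372*(3 + 1089) - 544) = (25 - 24)**2 - (372*1092 - 544) = 1**2 - (406224 - 544) = 1 - 1*405680 = 1 - 405680 = -405679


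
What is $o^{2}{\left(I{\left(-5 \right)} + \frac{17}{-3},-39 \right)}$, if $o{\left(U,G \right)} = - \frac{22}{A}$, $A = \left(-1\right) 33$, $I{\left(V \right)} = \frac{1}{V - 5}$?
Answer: $\frac{4}{9} \approx 0.44444$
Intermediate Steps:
$I{\left(V \right)} = \frac{1}{-5 + V}$
$A = -33$
$o{\left(U,G \right)} = \frac{2}{3}$ ($o{\left(U,G \right)} = - \frac{22}{-33} = \left(-22\right) \left(- \frac{1}{33}\right) = \frac{2}{3}$)
$o^{2}{\left(I{\left(-5 \right)} + \frac{17}{-3},-39 \right)} = \left(\frac{2}{3}\right)^{2} = \frac{4}{9}$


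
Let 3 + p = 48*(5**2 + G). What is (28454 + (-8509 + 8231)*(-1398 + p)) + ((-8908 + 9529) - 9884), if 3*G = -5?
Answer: 97309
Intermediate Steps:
G = -5/3 (G = (1/3)*(-5) = -5/3 ≈ -1.6667)
p = 1117 (p = -3 + 48*(5**2 - 5/3) = -3 + 48*(25 - 5/3) = -3 + 48*(70/3) = -3 + 1120 = 1117)
(28454 + (-8509 + 8231)*(-1398 + p)) + ((-8908 + 9529) - 9884) = (28454 + (-8509 + 8231)*(-1398 + 1117)) + ((-8908 + 9529) - 9884) = (28454 - 278*(-281)) + (621 - 9884) = (28454 + 78118) - 9263 = 106572 - 9263 = 97309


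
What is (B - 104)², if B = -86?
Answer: 36100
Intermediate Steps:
(B - 104)² = (-86 - 104)² = (-190)² = 36100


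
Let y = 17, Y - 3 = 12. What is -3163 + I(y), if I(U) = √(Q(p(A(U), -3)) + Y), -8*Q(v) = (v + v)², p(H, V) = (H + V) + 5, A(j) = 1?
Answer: -3163 + √42/2 ≈ -3159.8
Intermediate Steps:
p(H, V) = 5 + H + V
Y = 15 (Y = 3 + 12 = 15)
Q(v) = -v²/2 (Q(v) = -(v + v)²/8 = -4*v²/8 = -v²/2)
I(U) = √42/2 (I(U) = √(-(5 + 1 - 3)²/2 + 15) = √(-½*3² + 15) = √(-½*9 + 15) = √(-9/2 + 15) = √(21/2) = √42/2)
-3163 + I(y) = -3163 + √42/2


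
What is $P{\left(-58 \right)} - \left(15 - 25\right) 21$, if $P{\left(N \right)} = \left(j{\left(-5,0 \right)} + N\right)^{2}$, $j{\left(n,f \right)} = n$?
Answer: $4179$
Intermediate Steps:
$P{\left(N \right)} = \left(-5 + N\right)^{2}$
$P{\left(-58 \right)} - \left(15 - 25\right) 21 = \left(-5 - 58\right)^{2} - \left(15 - 25\right) 21 = \left(-63\right)^{2} - \left(-10\right) 21 = 3969 - -210 = 3969 + 210 = 4179$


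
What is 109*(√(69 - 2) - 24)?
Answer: -2616 + 109*√67 ≈ -1723.8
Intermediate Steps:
109*(√(69 - 2) - 24) = 109*(√67 - 24) = 109*(-24 + √67) = -2616 + 109*√67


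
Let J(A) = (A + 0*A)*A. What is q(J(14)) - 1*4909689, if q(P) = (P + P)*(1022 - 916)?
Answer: -4868137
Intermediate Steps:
J(A) = A**2 (J(A) = (A + 0)*A = A*A = A**2)
q(P) = 212*P (q(P) = (2*P)*106 = 212*P)
q(J(14)) - 1*4909689 = 212*14**2 - 1*4909689 = 212*196 - 4909689 = 41552 - 4909689 = -4868137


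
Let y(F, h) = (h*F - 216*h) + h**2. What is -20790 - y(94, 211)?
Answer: -39569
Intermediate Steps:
y(F, h) = h**2 - 216*h + F*h (y(F, h) = (F*h - 216*h) + h**2 = (-216*h + F*h) + h**2 = h**2 - 216*h + F*h)
-20790 - y(94, 211) = -20790 - 211*(-216 + 94 + 211) = -20790 - 211*89 = -20790 - 1*18779 = -20790 - 18779 = -39569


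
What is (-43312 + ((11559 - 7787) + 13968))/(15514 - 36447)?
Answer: 25572/20933 ≈ 1.2216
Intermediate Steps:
(-43312 + ((11559 - 7787) + 13968))/(15514 - 36447) = (-43312 + (3772 + 13968))/(-20933) = (-43312 + 17740)*(-1/20933) = -25572*(-1/20933) = 25572/20933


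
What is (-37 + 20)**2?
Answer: 289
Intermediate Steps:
(-37 + 20)**2 = (-17)**2 = 289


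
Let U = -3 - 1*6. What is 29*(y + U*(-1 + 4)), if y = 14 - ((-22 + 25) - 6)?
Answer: -290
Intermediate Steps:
U = -9 (U = -3 - 6 = -9)
y = 17 (y = 14 - (3 - 6) = 14 - 1*(-3) = 14 + 3 = 17)
29*(y + U*(-1 + 4)) = 29*(17 - 9*(-1 + 4)) = 29*(17 - 9*3) = 29*(17 - 27) = 29*(-10) = -290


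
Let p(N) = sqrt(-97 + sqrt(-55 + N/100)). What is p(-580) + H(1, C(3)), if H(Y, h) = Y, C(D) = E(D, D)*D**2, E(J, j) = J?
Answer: 1 + sqrt(-2425 + 20*I*sqrt(95))/5 ≈ 1.3955 + 9.8568*I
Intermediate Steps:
C(D) = D**3 (C(D) = D*D**2 = D**3)
p(N) = sqrt(-97 + sqrt(-55 + N/100)) (p(N) = sqrt(-97 + sqrt(-55 + N*(1/100))) = sqrt(-97 + sqrt(-55 + N/100)))
p(-580) + H(1, C(3)) = sqrt(-9700 + 10*sqrt(-5500 - 580))/10 + 1 = sqrt(-9700 + 10*sqrt(-6080))/10 + 1 = sqrt(-9700 + 10*(8*I*sqrt(95)))/10 + 1 = sqrt(-9700 + 80*I*sqrt(95))/10 + 1 = 1 + sqrt(-9700 + 80*I*sqrt(95))/10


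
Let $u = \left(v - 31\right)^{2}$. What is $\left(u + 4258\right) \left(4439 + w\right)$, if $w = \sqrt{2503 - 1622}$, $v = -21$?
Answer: $30904318 + 6962 \sqrt{881} \approx 3.1111 \cdot 10^{7}$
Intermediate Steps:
$w = \sqrt{881} \approx 29.682$
$u = 2704$ ($u = \left(-21 - 31\right)^{2} = \left(-52\right)^{2} = 2704$)
$\left(u + 4258\right) \left(4439 + w\right) = \left(2704 + 4258\right) \left(4439 + \sqrt{881}\right) = 6962 \left(4439 + \sqrt{881}\right) = 30904318 + 6962 \sqrt{881}$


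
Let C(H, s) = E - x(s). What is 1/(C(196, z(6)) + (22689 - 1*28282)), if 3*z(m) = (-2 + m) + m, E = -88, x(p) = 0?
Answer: -1/5681 ≈ -0.00017603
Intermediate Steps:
z(m) = -⅔ + 2*m/3 (z(m) = ((-2 + m) + m)/3 = (-2 + 2*m)/3 = -⅔ + 2*m/3)
C(H, s) = -88 (C(H, s) = -88 - 1*0 = -88 + 0 = -88)
1/(C(196, z(6)) + (22689 - 1*28282)) = 1/(-88 + (22689 - 1*28282)) = 1/(-88 + (22689 - 28282)) = 1/(-88 - 5593) = 1/(-5681) = -1/5681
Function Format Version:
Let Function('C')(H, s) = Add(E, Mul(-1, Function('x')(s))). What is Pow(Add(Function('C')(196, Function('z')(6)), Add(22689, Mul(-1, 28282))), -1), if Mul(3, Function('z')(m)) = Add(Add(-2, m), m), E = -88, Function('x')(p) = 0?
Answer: Rational(-1, 5681) ≈ -0.00017603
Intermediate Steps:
Function('z')(m) = Add(Rational(-2, 3), Mul(Rational(2, 3), m)) (Function('z')(m) = Mul(Rational(1, 3), Add(Add(-2, m), m)) = Mul(Rational(1, 3), Add(-2, Mul(2, m))) = Add(Rational(-2, 3), Mul(Rational(2, 3), m)))
Function('C')(H, s) = -88 (Function('C')(H, s) = Add(-88, Mul(-1, 0)) = Add(-88, 0) = -88)
Pow(Add(Function('C')(196, Function('z')(6)), Add(22689, Mul(-1, 28282))), -1) = Pow(Add(-88, Add(22689, Mul(-1, 28282))), -1) = Pow(Add(-88, Add(22689, -28282)), -1) = Pow(Add(-88, -5593), -1) = Pow(-5681, -1) = Rational(-1, 5681)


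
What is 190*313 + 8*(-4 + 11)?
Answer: 59526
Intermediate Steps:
190*313 + 8*(-4 + 11) = 59470 + 8*7 = 59470 + 56 = 59526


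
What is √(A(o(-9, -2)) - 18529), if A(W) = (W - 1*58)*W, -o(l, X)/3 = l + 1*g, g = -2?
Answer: I*√19354 ≈ 139.12*I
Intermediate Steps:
o(l, X) = 6 - 3*l (o(l, X) = -3*(l + 1*(-2)) = -3*(l - 2) = -3*(-2 + l) = 6 - 3*l)
A(W) = W*(-58 + W) (A(W) = (W - 58)*W = (-58 + W)*W = W*(-58 + W))
√(A(o(-9, -2)) - 18529) = √((6 - 3*(-9))*(-58 + (6 - 3*(-9))) - 18529) = √((6 + 27)*(-58 + (6 + 27)) - 18529) = √(33*(-58 + 33) - 18529) = √(33*(-25) - 18529) = √(-825 - 18529) = √(-19354) = I*√19354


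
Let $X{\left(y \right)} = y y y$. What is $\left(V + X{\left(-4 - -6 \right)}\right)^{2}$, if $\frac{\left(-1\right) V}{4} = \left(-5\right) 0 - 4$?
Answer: $576$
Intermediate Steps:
$X{\left(y \right)} = y^{3}$ ($X{\left(y \right)} = y^{2} y = y^{3}$)
$V = 16$ ($V = - 4 \left(\left(-5\right) 0 - 4\right) = - 4 \left(0 - 4\right) = \left(-4\right) \left(-4\right) = 16$)
$\left(V + X{\left(-4 - -6 \right)}\right)^{2} = \left(16 + \left(-4 - -6\right)^{3}\right)^{2} = \left(16 + \left(-4 + 6\right)^{3}\right)^{2} = \left(16 + 2^{3}\right)^{2} = \left(16 + 8\right)^{2} = 24^{2} = 576$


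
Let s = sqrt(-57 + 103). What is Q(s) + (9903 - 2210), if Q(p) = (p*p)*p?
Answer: 7693 + 46*sqrt(46) ≈ 8005.0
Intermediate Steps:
s = sqrt(46) ≈ 6.7823
Q(p) = p**3 (Q(p) = p**2*p = p**3)
Q(s) + (9903 - 2210) = (sqrt(46))**3 + (9903 - 2210) = 46*sqrt(46) + 7693 = 7693 + 46*sqrt(46)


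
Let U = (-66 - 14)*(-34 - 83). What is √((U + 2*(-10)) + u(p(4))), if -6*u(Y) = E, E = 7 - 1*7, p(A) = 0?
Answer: 2*√2335 ≈ 96.644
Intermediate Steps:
E = 0 (E = 7 - 7 = 0)
u(Y) = 0 (u(Y) = -⅙*0 = 0)
U = 9360 (U = -80*(-117) = 9360)
√((U + 2*(-10)) + u(p(4))) = √((9360 + 2*(-10)) + 0) = √((9360 - 20) + 0) = √(9340 + 0) = √9340 = 2*√2335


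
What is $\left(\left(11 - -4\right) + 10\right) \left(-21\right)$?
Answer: $-525$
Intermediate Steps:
$\left(\left(11 - -4\right) + 10\right) \left(-21\right) = \left(\left(11 + 4\right) + 10\right) \left(-21\right) = \left(15 + 10\right) \left(-21\right) = 25 \left(-21\right) = -525$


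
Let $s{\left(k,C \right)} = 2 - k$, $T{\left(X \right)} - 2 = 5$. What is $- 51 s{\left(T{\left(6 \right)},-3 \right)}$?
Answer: $255$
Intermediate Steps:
$T{\left(X \right)} = 7$ ($T{\left(X \right)} = 2 + 5 = 7$)
$- 51 s{\left(T{\left(6 \right)},-3 \right)} = - 51 \left(2 - 7\right) = \left(-51\right) \left(-5\right) = 255$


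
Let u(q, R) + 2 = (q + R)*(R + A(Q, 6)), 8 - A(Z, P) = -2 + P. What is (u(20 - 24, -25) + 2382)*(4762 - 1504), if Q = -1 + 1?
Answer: 9738162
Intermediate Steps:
Q = 0
A(Z, P) = 10 - P (A(Z, P) = 8 - (-2 + P) = 8 + (2 - P) = 10 - P)
u(q, R) = -2 + (4 + R)*(R + q) (u(q, R) = -2 + (q + R)*(R + (10 - 1*6)) = -2 + (R + q)*(R + (10 - 6)) = -2 + (R + q)*(R + 4) = -2 + (R + q)*(4 + R) = -2 + (4 + R)*(R + q))
(u(20 - 24, -25) + 2382)*(4762 - 1504) = ((-2 + (-25)² + 4*(-25) + 4*(20 - 24) - 25*(20 - 24)) + 2382)*(4762 - 1504) = ((-2 + 625 - 100 + 4*(-4) - 25*(-4)) + 2382)*3258 = ((-2 + 625 - 100 - 16 + 100) + 2382)*3258 = (607 + 2382)*3258 = 2989*3258 = 9738162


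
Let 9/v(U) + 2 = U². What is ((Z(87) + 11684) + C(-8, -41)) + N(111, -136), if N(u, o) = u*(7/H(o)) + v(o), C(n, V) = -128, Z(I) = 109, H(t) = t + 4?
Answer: 4743720445/406868 ≈ 11659.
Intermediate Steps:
H(t) = 4 + t
v(U) = 9/(-2 + U²)
N(u, o) = 9/(-2 + o²) + 7*u/(4 + o) (N(u, o) = u*(7/(4 + o)) + 9/(-2 + o²) = 7*u/(4 + o) + 9/(-2 + o²) = 9/(-2 + o²) + 7*u/(4 + o))
((Z(87) + 11684) + C(-8, -41)) + N(111, -136) = ((109 + 11684) - 128) + (9/(-2 + (-136)²) + 7*111/(4 - 136)) = (11793 - 128) + (9/(-2 + 18496) + 7*111/(-132)) = 11665 + (9/18494 + 7*111*(-1/132)) = 11665 + (9*(1/18494) - 259/44) = 11665 + (9/18494 - 259/44) = 11665 - 2394775/406868 = 4743720445/406868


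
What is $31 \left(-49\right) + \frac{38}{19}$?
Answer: $-1517$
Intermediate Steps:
$31 \left(-49\right) + \frac{38}{19} = -1519 + 38 \cdot \frac{1}{19} = -1519 + 2 = -1517$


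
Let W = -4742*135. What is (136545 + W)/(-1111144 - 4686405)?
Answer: 503625/5797549 ≈ 0.086869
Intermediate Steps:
W = -640170
(136545 + W)/(-1111144 - 4686405) = (136545 - 640170)/(-1111144 - 4686405) = -503625/(-5797549) = -503625*(-1/5797549) = 503625/5797549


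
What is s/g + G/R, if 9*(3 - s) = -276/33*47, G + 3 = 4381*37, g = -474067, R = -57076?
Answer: -3803880980849/1339363480554 ≈ -2.8401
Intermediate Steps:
G = 162094 (G = -3 + 4381*37 = -3 + 162097 = 162094)
s = 4621/99 (s = 3 - (-276/33)*47/9 = 3 - (-6*46/33)*47/9 = 3 - (-92)*47/99 = 3 - ⅑*(-4324/11) = 3 + 4324/99 = 4621/99 ≈ 46.677)
s/g + G/R = (4621/99)/(-474067) + 162094/(-57076) = (4621/99)*(-1/474067) + 162094*(-1/57076) = -4621/46932633 - 81047/28538 = -3803880980849/1339363480554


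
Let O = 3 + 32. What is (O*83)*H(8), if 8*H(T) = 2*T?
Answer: 5810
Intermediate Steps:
O = 35
H(T) = T/4 (H(T) = (2*T)/8 = T/4)
(O*83)*H(8) = (35*83)*((¼)*8) = 2905*2 = 5810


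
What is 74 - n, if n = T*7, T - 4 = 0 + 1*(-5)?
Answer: 81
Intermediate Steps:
T = -1 (T = 4 + (0 + 1*(-5)) = 4 + (0 - 5) = 4 - 5 = -1)
n = -7 (n = -1*7 = -7)
74 - n = 74 - 1*(-7) = 74 + 7 = 81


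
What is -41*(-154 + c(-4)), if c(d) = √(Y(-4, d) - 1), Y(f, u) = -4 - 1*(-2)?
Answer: 6314 - 41*I*√3 ≈ 6314.0 - 71.014*I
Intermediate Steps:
Y(f, u) = -2 (Y(f, u) = -4 + 2 = -2)
c(d) = I*√3 (c(d) = √(-2 - 1) = √(-3) = I*√3)
-41*(-154 + c(-4)) = -41*(-154 + I*√3) = 6314 - 41*I*√3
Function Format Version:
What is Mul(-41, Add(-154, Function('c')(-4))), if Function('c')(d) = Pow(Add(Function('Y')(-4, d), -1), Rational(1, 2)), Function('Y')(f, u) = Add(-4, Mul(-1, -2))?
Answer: Add(6314, Mul(-41, I, Pow(3, Rational(1, 2)))) ≈ Add(6314.0, Mul(-71.014, I))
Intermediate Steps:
Function('Y')(f, u) = -2 (Function('Y')(f, u) = Add(-4, 2) = -2)
Function('c')(d) = Mul(I, Pow(3, Rational(1, 2))) (Function('c')(d) = Pow(Add(-2, -1), Rational(1, 2)) = Pow(-3, Rational(1, 2)) = Mul(I, Pow(3, Rational(1, 2))))
Mul(-41, Add(-154, Function('c')(-4))) = Mul(-41, Add(-154, Mul(I, Pow(3, Rational(1, 2))))) = Add(6314, Mul(-41, I, Pow(3, Rational(1, 2))))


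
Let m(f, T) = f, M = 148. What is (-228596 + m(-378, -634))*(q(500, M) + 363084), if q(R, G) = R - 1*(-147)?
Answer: -83284941994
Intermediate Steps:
q(R, G) = 147 + R (q(R, G) = R + 147 = 147 + R)
(-228596 + m(-378, -634))*(q(500, M) + 363084) = (-228596 - 378)*((147 + 500) + 363084) = -228974*(647 + 363084) = -228974*363731 = -83284941994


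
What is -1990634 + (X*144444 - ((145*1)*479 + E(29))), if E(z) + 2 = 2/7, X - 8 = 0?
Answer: -6331747/7 ≈ -9.0454e+5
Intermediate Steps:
X = 8 (X = 8 + 0 = 8)
E(z) = -12/7 (E(z) = -2 + 2/7 = -12/7)
-1990634 + (X*144444 - ((145*1)*479 + E(29))) = -1990634 + (8*144444 - ((145*1)*479 - 12/7)) = -1990634 + (1155552 - (145*479 - 12/7)) = -1990634 + (1155552 - (69455 - 12/7)) = -1990634 + (1155552 - 1*486173/7) = -1990634 + (1155552 - 486173/7) = -1990634 + 7602691/7 = -6331747/7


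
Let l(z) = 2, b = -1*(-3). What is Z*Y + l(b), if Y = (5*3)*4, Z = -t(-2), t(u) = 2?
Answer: -118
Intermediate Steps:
b = 3
Z = -2 (Z = -1*2 = -2)
Y = 60 (Y = 15*4 = 60)
Z*Y + l(b) = -2*60 + 2 = -120 + 2 = -118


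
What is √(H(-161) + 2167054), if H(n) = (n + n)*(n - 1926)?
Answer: 6*√78863 ≈ 1685.0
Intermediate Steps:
H(n) = 2*n*(-1926 + n) (H(n) = (2*n)*(-1926 + n) = 2*n*(-1926 + n))
√(H(-161) + 2167054) = √(2*(-161)*(-1926 - 161) + 2167054) = √(2*(-161)*(-2087) + 2167054) = √(672014 + 2167054) = √2839068 = 6*√78863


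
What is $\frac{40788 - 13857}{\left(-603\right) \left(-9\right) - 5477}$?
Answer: $- \frac{26931}{50} \approx -538.62$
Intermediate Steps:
$\frac{40788 - 13857}{\left(-603\right) \left(-9\right) - 5477} = \frac{26931}{5427 - 5477} = \frac{26931}{-50} = 26931 \left(- \frac{1}{50}\right) = - \frac{26931}{50}$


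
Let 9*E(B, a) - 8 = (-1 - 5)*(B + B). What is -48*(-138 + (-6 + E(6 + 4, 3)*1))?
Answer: 22528/3 ≈ 7509.3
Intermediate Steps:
E(B, a) = 8/9 - 4*B/3 (E(B, a) = 8/9 + ((-1 - 5)*(B + B))/9 = 8/9 + (-12*B)/9 = 8/9 - 4*B/3)
-48*(-138 + (-6 + E(6 + 4, 3)*1)) = -48*(-138 + (-6 + (8/9 - 4*(6 + 4)/3)*1)) = -48*(-138 + (-6 + (8/9 - 4/3*10)*1)) = -48*(-138 + (-6 + (8/9 - 40/3)*1)) = -48*(-138 + (-6 - 112/9*1)) = -48*(-138 + (-6 - 112/9)) = -48*(-138 - 166/9) = -48*(-1408/9) = 22528/3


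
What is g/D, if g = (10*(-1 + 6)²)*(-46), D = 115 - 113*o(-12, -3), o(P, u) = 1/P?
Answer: -138000/1493 ≈ -92.431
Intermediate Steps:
D = 1493/12 (D = 115 - 113/(-12) = 115 - 113*(-1/12) = 115 + 113/12 = 1493/12 ≈ 124.42)
g = -11500 (g = (10*5²)*(-46) = (10*25)*(-46) = 250*(-46) = -11500)
g/D = -11500/1493/12 = -11500*12/1493 = -138000/1493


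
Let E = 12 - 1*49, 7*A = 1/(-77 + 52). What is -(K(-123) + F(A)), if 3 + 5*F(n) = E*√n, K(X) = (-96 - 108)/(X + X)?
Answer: -47/205 + 37*I*√7/175 ≈ -0.22927 + 0.55939*I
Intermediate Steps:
A = -1/175 (A = 1/(7*(-77 + 52)) = (⅐)/(-25) = (⅐)*(-1/25) = -1/175 ≈ -0.0057143)
E = -37 (E = 12 - 49 = -37)
K(X) = -102/X (K(X) = -204*1/(2*X) = -102/X)
F(n) = -⅗ - 37*√n/5 (F(n) = -⅗ + (-37*√n)/5 = -⅗ - 37*√n/5)
-(K(-123) + F(A)) = -(-102/(-123) + (-⅗ - 37*I*√7/175)) = -(-102*(-1/123) + (-⅗ - 37*I*√7/175)) = -(34/41 + (-⅗ - 37*I*√7/175)) = -(47/205 - 37*I*√7/175) = -47/205 + 37*I*√7/175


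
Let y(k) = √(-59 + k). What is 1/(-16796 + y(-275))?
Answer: -8398/141052975 - I*√334/282105950 ≈ -5.9538e-5 - 6.4783e-8*I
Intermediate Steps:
1/(-16796 + y(-275)) = 1/(-16796 + √(-59 - 275)) = 1/(-16796 + √(-334)) = 1/(-16796 + I*√334)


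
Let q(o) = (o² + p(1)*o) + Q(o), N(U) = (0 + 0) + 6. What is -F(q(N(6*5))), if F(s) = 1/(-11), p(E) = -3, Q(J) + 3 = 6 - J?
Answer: 1/11 ≈ 0.090909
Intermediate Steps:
Q(J) = 3 - J (Q(J) = -3 + (6 - J) = 3 - J)
N(U) = 6 (N(U) = 0 + 6 = 6)
q(o) = 3 + o² - 4*o (q(o) = (o² - 3*o) + (3 - o) = 3 + o² - 4*o)
F(s) = -1/11
-F(q(N(6*5))) = -1*(-1/11) = 1/11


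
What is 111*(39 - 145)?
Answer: -11766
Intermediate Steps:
111*(39 - 145) = 111*(-106) = -11766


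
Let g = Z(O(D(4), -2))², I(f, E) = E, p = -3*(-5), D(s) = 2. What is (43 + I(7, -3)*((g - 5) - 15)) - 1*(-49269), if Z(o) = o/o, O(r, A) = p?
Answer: 49369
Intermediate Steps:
p = 15
O(r, A) = 15
Z(o) = 1
g = 1 (g = 1² = 1)
(43 + I(7, -3)*((g - 5) - 15)) - 1*(-49269) = (43 - 3*((1 - 5) - 15)) - 1*(-49269) = (43 - 3*(-4 - 15)) + 49269 = (43 - 3*(-19)) + 49269 = (43 + 57) + 49269 = 100 + 49269 = 49369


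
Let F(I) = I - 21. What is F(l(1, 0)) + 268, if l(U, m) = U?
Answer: 248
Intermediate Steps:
F(I) = -21 + I
F(l(1, 0)) + 268 = (-21 + 1) + 268 = -20 + 268 = 248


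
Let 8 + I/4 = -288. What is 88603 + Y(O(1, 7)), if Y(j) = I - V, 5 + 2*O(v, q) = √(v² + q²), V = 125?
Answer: 87294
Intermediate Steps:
I = -1184 (I = -32 + 4*(-288) = -32 - 1152 = -1184)
O(v, q) = -5/2 + √(q² + v²)/2 (O(v, q) = -5/2 + √(v² + q²)/2 = -5/2 + √(q² + v²)/2)
Y(j) = -1309 (Y(j) = -1184 - 1*125 = -1184 - 125 = -1309)
88603 + Y(O(1, 7)) = 88603 - 1309 = 87294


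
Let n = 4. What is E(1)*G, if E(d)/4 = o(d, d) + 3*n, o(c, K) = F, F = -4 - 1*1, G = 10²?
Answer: 2800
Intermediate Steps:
G = 100
F = -5 (F = -4 - 1 = -5)
o(c, K) = -5
E(d) = 28 (E(d) = 4*(-5 + 3*4) = 4*(-5 + 12) = 4*7 = 28)
E(1)*G = 28*100 = 2800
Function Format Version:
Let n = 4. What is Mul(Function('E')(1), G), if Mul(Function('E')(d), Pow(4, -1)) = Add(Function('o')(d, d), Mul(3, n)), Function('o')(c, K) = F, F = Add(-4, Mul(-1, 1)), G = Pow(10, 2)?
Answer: 2800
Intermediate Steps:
G = 100
F = -5 (F = Add(-4, -1) = -5)
Function('o')(c, K) = -5
Function('E')(d) = 28 (Function('E')(d) = Mul(4, Add(-5, Mul(3, 4))) = Mul(4, Add(-5, 12)) = Mul(4, 7) = 28)
Mul(Function('E')(1), G) = Mul(28, 100) = 2800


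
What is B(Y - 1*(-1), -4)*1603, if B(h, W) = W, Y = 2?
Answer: -6412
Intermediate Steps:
B(Y - 1*(-1), -4)*1603 = -4*1603 = -6412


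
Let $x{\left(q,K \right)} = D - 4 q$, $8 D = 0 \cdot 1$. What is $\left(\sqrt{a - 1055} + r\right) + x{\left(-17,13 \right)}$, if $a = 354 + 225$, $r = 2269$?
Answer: $2337 + 2 i \sqrt{119} \approx 2337.0 + 21.817 i$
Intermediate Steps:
$D = 0$ ($D = \frac{0 \cdot 1}{8} = \frac{1}{8} \cdot 0 = 0$)
$x{\left(q,K \right)} = - 4 q$ ($x{\left(q,K \right)} = 0 - 4 q = - 4 q$)
$a = 579$
$\left(\sqrt{a - 1055} + r\right) + x{\left(-17,13 \right)} = \left(\sqrt{579 - 1055} + 2269\right) - -68 = \left(\sqrt{-476} + 2269\right) + 68 = \left(2 i \sqrt{119} + 2269\right) + 68 = \left(2269 + 2 i \sqrt{119}\right) + 68 = 2337 + 2 i \sqrt{119}$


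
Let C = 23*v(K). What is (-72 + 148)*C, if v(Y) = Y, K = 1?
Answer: 1748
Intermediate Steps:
C = 23 (C = 23*1 = 23)
(-72 + 148)*C = (-72 + 148)*23 = 76*23 = 1748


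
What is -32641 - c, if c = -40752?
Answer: 8111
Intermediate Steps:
-32641 - c = -32641 - 1*(-40752) = -32641 + 40752 = 8111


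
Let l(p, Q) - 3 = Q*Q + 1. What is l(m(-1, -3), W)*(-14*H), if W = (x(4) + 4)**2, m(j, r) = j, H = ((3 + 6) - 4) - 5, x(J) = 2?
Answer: 0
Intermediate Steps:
H = 0 (H = (9 - 4) - 5 = 5 - 5 = 0)
W = 36 (W = (2 + 4)**2 = 6**2 = 36)
l(p, Q) = 4 + Q**2 (l(p, Q) = 3 + (Q*Q + 1) = 3 + (Q**2 + 1) = 3 + (1 + Q**2) = 4 + Q**2)
l(m(-1, -3), W)*(-14*H) = (4 + 36**2)*(-14*0) = (4 + 1296)*0 = 1300*0 = 0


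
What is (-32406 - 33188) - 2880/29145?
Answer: -127449334/1943 ≈ -65594.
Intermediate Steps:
(-32406 - 33188) - 2880/29145 = -65594 - 2880*1/29145 = -65594 - 192/1943 = -127449334/1943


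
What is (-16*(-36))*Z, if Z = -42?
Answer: -24192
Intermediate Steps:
(-16*(-36))*Z = -16*(-36)*(-42) = 576*(-42) = -24192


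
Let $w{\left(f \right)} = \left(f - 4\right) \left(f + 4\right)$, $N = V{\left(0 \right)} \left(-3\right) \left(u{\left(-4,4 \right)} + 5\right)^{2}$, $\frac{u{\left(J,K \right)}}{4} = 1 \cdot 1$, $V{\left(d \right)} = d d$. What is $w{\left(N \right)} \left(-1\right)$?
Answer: $16$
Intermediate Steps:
$V{\left(d \right)} = d^{2}$
$u{\left(J,K \right)} = 4$ ($u{\left(J,K \right)} = 4 \cdot 1 \cdot 1 = 4 \cdot 1 = 4$)
$N = 0$ ($N = 0^{2} \left(-3\right) \left(4 + 5\right)^{2} = 0 \left(-3\right) 9^{2} = 0 \cdot 81 = 0$)
$w{\left(f \right)} = \left(-4 + f\right) \left(4 + f\right)$
$w{\left(N \right)} \left(-1\right) = \left(-16 + 0^{2}\right) \left(-1\right) = \left(-16 + 0\right) \left(-1\right) = \left(-16\right) \left(-1\right) = 16$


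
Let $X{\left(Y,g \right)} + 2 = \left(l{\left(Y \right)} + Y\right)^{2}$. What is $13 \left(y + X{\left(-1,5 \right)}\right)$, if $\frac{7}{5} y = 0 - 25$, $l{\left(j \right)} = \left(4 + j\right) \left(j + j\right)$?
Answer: $\frac{2652}{7} \approx 378.86$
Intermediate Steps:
$l{\left(j \right)} = 2 j \left(4 + j\right)$ ($l{\left(j \right)} = \left(4 + j\right) 2 j = 2 j \left(4 + j\right)$)
$y = - \frac{125}{7}$ ($y = \frac{5 \left(0 - 25\right)}{7} = \frac{5}{7} \left(-25\right) = - \frac{125}{7} \approx -17.857$)
$X{\left(Y,g \right)} = -2 + \left(Y + 2 Y \left(4 + Y\right)\right)^{2}$ ($X{\left(Y,g \right)} = -2 + \left(2 Y \left(4 + Y\right) + Y\right)^{2} = -2 + \left(Y + 2 Y \left(4 + Y\right)\right)^{2}$)
$13 \left(y + X{\left(-1,5 \right)}\right) = 13 \left(- \frac{125}{7} - \left(2 - \left(-1\right)^{2} \left(9 + 2 \left(-1\right)\right)^{2}\right)\right) = 13 \left(- \frac{125}{7} - \left(2 - \left(9 - 2\right)^{2}\right)\right) = 13 \left(- \frac{125}{7} - \left(2 - 7^{2}\right)\right) = 13 \left(- \frac{125}{7} + \left(-2 + 1 \cdot 49\right)\right) = 13 \left(- \frac{125}{7} + \left(-2 + 49\right)\right) = 13 \left(- \frac{125}{7} + 47\right) = 13 \cdot \frac{204}{7} = \frac{2652}{7}$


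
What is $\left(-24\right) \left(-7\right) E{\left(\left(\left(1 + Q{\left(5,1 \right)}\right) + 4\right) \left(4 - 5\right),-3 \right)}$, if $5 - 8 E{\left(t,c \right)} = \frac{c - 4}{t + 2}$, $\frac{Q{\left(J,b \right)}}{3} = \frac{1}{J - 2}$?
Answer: $\frac{273}{4} \approx 68.25$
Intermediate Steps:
$Q{\left(J,b \right)} = \frac{3}{-2 + J}$ ($Q{\left(J,b \right)} = \frac{3}{J - 2} = \frac{3}{-2 + J}$)
$E{\left(t,c \right)} = \frac{5}{8} - \frac{-4 + c}{8 \left(2 + t\right)}$ ($E{\left(t,c \right)} = \frac{5}{8} - \frac{\left(c - 4\right) \frac{1}{t + 2}}{8} = \frac{5}{8} - \frac{\left(-4 + c\right) \frac{1}{2 + t}}{8} = \frac{5}{8} - \frac{\frac{1}{2 + t} \left(-4 + c\right)}{8} = \frac{5}{8} - \frac{-4 + c}{8 \left(2 + t\right)}$)
$\left(-24\right) \left(-7\right) E{\left(\left(\left(1 + Q{\left(5,1 \right)}\right) + 4\right) \left(4 - 5\right),-3 \right)} = \left(-24\right) \left(-7\right) \frac{14 - -3 + 5 \left(\left(1 + \frac{3}{-2 + 5}\right) + 4\right) \left(4 - 5\right)}{8 \left(2 + \left(\left(1 + \frac{3}{-2 + 5}\right) + 4\right) \left(4 - 5\right)\right)} = 168 \frac{14 + 3 + 5 \left(\left(1 + \frac{3}{3}\right) + 4\right) \left(-1\right)}{8 \left(2 + \left(\left(1 + \frac{3}{3}\right) + 4\right) \left(-1\right)\right)} = 168 \frac{14 + 3 + 5 \left(\left(1 + 3 \cdot \frac{1}{3}\right) + 4\right) \left(-1\right)}{8 \left(2 + \left(\left(1 + 3 \cdot \frac{1}{3}\right) + 4\right) \left(-1\right)\right)} = 168 \frac{14 + 3 + 5 \left(\left(1 + 1\right) + 4\right) \left(-1\right)}{8 \left(2 + \left(\left(1 + 1\right) + 4\right) \left(-1\right)\right)} = 168 \frac{14 + 3 + 5 \left(2 + 4\right) \left(-1\right)}{8 \left(2 + \left(2 + 4\right) \left(-1\right)\right)} = 168 \frac{14 + 3 + 5 \cdot 6 \left(-1\right)}{8 \left(2 + 6 \left(-1\right)\right)} = 168 \frac{14 + 3 + 5 \left(-6\right)}{8 \left(2 - 6\right)} = 168 \frac{14 + 3 - 30}{8 \left(-4\right)} = 168 \cdot \frac{1}{8} \left(- \frac{1}{4}\right) \left(-13\right) = 168 \cdot \frac{13}{32} = \frac{273}{4}$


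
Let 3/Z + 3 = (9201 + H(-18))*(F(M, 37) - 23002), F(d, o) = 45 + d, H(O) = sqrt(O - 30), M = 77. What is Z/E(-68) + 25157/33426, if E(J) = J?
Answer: 12635687380007527798073/16788984626407183522092 - 22880*I*sqrt(3)/251136609621360371 ≈ 0.75262 - 1.578e-13*I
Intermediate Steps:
H(O) = sqrt(-30 + O)
Z = 3/(-210518883 - 91520*I*sqrt(3)) (Z = 3/(-3 + (9201 + sqrt(-30 - 18))*((45 + 77) - 23002)) = 3/(-3 + (9201 + sqrt(-48))*(122 - 23002)) = 3/(-3 + (9201 + 4*I*sqrt(3))*(-22880)) = 3/(-3 + (-210518880 - 91520*I*sqrt(3))) = 3/(-210518883 - 91520*I*sqrt(3)) ≈ -1.425e-8 + 1.073e-11*I)
Z/E(-68) + 25157/33426 = (-210518883/14772741742432963 + 91520*I*sqrt(3)/14772741742432963)/(-68) + 25157/33426 = (-210518883/14772741742432963 + 91520*I*sqrt(3)/14772741742432963)*(-1/68) + 25157*(1/33426) = (210518883/1004546438485441484 - 22880*I*sqrt(3)/251136609621360371) + 25157/33426 = 12635687380007527798073/16788984626407183522092 - 22880*I*sqrt(3)/251136609621360371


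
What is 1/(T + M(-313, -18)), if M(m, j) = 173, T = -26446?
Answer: -1/26273 ≈ -3.8062e-5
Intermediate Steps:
1/(T + M(-313, -18)) = 1/(-26446 + 173) = 1/(-26273) = -1/26273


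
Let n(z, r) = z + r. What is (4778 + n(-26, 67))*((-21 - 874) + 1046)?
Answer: 727669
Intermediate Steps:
n(z, r) = r + z
(4778 + n(-26, 67))*((-21 - 874) + 1046) = (4778 + (67 - 26))*((-21 - 874) + 1046) = (4778 + 41)*(-895 + 1046) = 4819*151 = 727669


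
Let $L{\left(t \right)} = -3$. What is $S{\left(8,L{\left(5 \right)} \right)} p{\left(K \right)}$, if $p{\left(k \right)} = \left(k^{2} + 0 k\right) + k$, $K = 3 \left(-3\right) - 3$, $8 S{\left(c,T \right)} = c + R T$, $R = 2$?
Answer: $33$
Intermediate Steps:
$S{\left(c,T \right)} = \frac{T}{4} + \frac{c}{8}$ ($S{\left(c,T \right)} = \frac{c + 2 T}{8} = \frac{T}{4} + \frac{c}{8}$)
$K = -12$ ($K = -9 - 3 = -12$)
$p{\left(k \right)} = k + k^{2}$ ($p{\left(k \right)} = \left(k^{2} + 0\right) + k = k^{2} + k = k + k^{2}$)
$S{\left(8,L{\left(5 \right)} \right)} p{\left(K \right)} = \left(\frac{1}{4} \left(-3\right) + \frac{1}{8} \cdot 8\right) \left(- 12 \left(1 - 12\right)\right) = \left(- \frac{3}{4} + 1\right) \left(\left(-12\right) \left(-11\right)\right) = \frac{1}{4} \cdot 132 = 33$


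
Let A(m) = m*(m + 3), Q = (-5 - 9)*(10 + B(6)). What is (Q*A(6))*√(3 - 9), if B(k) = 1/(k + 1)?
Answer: -7668*I*√6 ≈ -18783.0*I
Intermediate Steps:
B(k) = 1/(1 + k)
Q = -142 (Q = (-5 - 9)*(10 + 1/(1 + 6)) = -14*(10 + 1/7) = -14*(10 + ⅐) = -14*71/7 = -142)
A(m) = m*(3 + m)
(Q*A(6))*√(3 - 9) = (-852*(3 + 6))*√(3 - 9) = (-852*9)*√(-6) = (-142*54)*(I*√6) = -7668*I*√6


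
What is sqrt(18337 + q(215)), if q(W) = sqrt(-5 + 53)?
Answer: sqrt(18337 + 4*sqrt(3)) ≈ 135.44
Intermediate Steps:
q(W) = 4*sqrt(3) (q(W) = sqrt(48) = 4*sqrt(3))
sqrt(18337 + q(215)) = sqrt(18337 + 4*sqrt(3))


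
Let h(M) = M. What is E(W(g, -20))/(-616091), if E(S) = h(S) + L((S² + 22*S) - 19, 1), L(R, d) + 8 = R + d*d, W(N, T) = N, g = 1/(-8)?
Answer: 1847/39429824 ≈ 4.6843e-5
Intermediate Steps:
g = -⅛ ≈ -0.12500
L(R, d) = -8 + R + d² (L(R, d) = -8 + (R + d*d) = -8 + (R + d²) = -8 + R + d²)
E(S) = -26 + S² + 23*S (E(S) = S + (-8 + ((S² + 22*S) - 19) + 1²) = S + (-8 + (-19 + S² + 22*S) + 1) = S + (-26 + S² + 22*S) = -26 + S² + 23*S)
E(W(g, -20))/(-616091) = (-26 + (-⅛)² + 23*(-⅛))/(-616091) = (-26 + 1/64 - 23/8)*(-1/616091) = -1847/64*(-1/616091) = 1847/39429824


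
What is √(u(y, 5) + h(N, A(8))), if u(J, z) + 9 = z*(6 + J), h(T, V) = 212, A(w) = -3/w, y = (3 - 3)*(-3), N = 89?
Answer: √233 ≈ 15.264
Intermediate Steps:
y = 0 (y = 0*(-3) = 0)
u(J, z) = -9 + z*(6 + J)
√(u(y, 5) + h(N, A(8))) = √((-9 + 6*5 + 0*5) + 212) = √((-9 + 30 + 0) + 212) = √(21 + 212) = √233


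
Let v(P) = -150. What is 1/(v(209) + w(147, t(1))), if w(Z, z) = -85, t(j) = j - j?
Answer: -1/235 ≈ -0.0042553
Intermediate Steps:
t(j) = 0
1/(v(209) + w(147, t(1))) = 1/(-150 - 85) = 1/(-235) = -1/235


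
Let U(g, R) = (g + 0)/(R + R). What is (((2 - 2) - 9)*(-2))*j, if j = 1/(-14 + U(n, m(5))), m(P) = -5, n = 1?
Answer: -60/47 ≈ -1.2766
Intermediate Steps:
U(g, R) = g/(2*R) (U(g, R) = g/((2*R)) = g*(1/(2*R)) = g/(2*R))
j = -10/141 (j = 1/(-14 + (½)*1/(-5)) = 1/(-14 + (½)*1*(-⅕)) = 1/(-14 - ⅒) = 1/(-141/10) = -10/141 ≈ -0.070922)
(((2 - 2) - 9)*(-2))*j = (((2 - 2) - 9)*(-2))*(-10/141) = ((0 - 9)*(-2))*(-10/141) = -9*(-2)*(-10/141) = 18*(-10/141) = -60/47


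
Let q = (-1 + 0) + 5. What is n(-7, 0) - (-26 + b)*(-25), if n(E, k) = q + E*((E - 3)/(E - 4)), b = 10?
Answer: -4426/11 ≈ -402.36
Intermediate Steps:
q = 4 (q = -1 + 5 = 4)
n(E, k) = 4 + E*(-3 + E)/(-4 + E) (n(E, k) = 4 + E*((E - 3)/(E - 4)) = 4 + E*((-3 + E)/(-4 + E)) = 4 + E*(-3 + E)/(-4 + E))
n(-7, 0) - (-26 + b)*(-25) = (-16 - 7 + (-7)²)/(-4 - 7) - (-26 + 10)*(-25) = (-16 - 7 + 49)/(-11) - (-16)*(-25) = -1/11*26 - 1*400 = -26/11 - 400 = -4426/11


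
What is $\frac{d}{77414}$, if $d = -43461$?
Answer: $- \frac{43461}{77414} \approx -0.56141$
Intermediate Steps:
$\frac{d}{77414} = - \frac{43461}{77414}$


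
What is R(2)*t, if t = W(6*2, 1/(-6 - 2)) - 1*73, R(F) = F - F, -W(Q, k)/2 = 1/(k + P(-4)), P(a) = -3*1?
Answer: 0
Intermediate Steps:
P(a) = -3
W(Q, k) = -2/(-3 + k) (W(Q, k) = -2/(k - 3) = -2/(-3 + k))
R(F) = 0
t = -1809/25 (t = -2/(-3 + 1/(-6 - 2)) - 1*73 = -2/(-3 + 1/(-8)) - 73 = -2/(-3 - ⅛) - 73 = -2/(-25/8) - 73 = -2*(-8/25) - 73 = 16/25 - 73 = -1809/25 ≈ -72.360)
R(2)*t = 0*(-1809/25) = 0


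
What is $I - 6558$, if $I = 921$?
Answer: $-5637$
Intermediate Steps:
$I - 6558 = 921 - 6558 = -5637$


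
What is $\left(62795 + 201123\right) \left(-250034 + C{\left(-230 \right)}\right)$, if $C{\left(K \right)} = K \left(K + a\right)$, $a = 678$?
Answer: $-93182583932$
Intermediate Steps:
$C{\left(K \right)} = K \left(678 + K\right)$ ($C{\left(K \right)} = K \left(K + 678\right) = K \left(678 + K\right)$)
$\left(62795 + 201123\right) \left(-250034 + C{\left(-230 \right)}\right) = \left(62795 + 201123\right) \left(-250034 - 230 \left(678 - 230\right)\right) = 263918 \left(-250034 - 103040\right) = 263918 \left(-353074\right) = -93182583932$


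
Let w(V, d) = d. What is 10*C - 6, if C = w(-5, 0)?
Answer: -6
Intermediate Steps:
C = 0
10*C - 6 = 10*0 - 6 = 0 - 6 = -6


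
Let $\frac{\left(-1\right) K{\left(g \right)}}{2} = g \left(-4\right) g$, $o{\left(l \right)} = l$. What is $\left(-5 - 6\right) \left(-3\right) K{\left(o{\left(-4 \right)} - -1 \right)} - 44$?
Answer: $2332$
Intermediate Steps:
$K{\left(g \right)} = 8 g^{2}$ ($K{\left(g \right)} = - 2 g \left(-4\right) g = - 2 - 4 g g = - 2 \left(- 4 g^{2}\right) = 8 g^{2}$)
$\left(-5 - 6\right) \left(-3\right) K{\left(o{\left(-4 \right)} - -1 \right)} - 44 = \left(-5 - 6\right) \left(-3\right) 8 \left(-4 - -1\right)^{2} - 44 = \left(-11\right) \left(-3\right) 8 \left(-4 + 1\right)^{2} - 44 = 33 \cdot 8 \left(-3\right)^{2} - 44 = 33 \cdot 8 \cdot 9 - 44 = 33 \cdot 72 - 44 = 2376 - 44 = 2332$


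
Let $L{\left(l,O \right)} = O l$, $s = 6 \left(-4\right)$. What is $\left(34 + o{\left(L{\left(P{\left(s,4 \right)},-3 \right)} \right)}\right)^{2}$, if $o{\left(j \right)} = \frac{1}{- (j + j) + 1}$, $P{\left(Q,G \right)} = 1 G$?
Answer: $\frac{724201}{625} \approx 1158.7$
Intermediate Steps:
$s = -24$
$P{\left(Q,G \right)} = G$
$o{\left(j \right)} = \frac{1}{1 - 2 j}$ ($o{\left(j \right)} = \frac{1}{- 2 j + 1} = \frac{1}{1 - 2 j}$)
$\left(34 + o{\left(L{\left(P{\left(s,4 \right)},-3 \right)} \right)}\right)^{2} = \left(34 - \frac{1}{-1 + 2 \left(\left(-3\right) 4\right)}\right)^{2} = \left(34 - \frac{1}{-1 + 2 \left(-12\right)}\right)^{2} = \left(34 - \frac{1}{-1 - 24}\right)^{2} = \left(34 - \frac{1}{-25}\right)^{2} = \left(34 - - \frac{1}{25}\right)^{2} = \left(34 + \frac{1}{25}\right)^{2} = \left(\frac{851}{25}\right)^{2} = \frac{724201}{625}$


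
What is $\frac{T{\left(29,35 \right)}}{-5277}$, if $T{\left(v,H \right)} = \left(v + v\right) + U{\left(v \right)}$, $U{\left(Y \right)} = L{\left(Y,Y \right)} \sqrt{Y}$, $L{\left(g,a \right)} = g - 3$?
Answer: $- \frac{58}{5277} - \frac{26 \sqrt{29}}{5277} \approx -0.037524$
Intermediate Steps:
$L{\left(g,a \right)} = -3 + g$
$U{\left(Y \right)} = \sqrt{Y} \left(-3 + Y\right)$ ($U{\left(Y \right)} = \left(-3 + Y\right) \sqrt{Y} = \sqrt{Y} \left(-3 + Y\right)$)
$T{\left(v,H \right)} = 2 v + \sqrt{v} \left(-3 + v\right)$ ($T{\left(v,H \right)} = \left(v + v\right) + \sqrt{v} \left(-3 + v\right) = 2 v + \sqrt{v} \left(-3 + v\right)$)
$\frac{T{\left(29,35 \right)}}{-5277} = \frac{2 \cdot 29 + \sqrt{29} \left(-3 + 29\right)}{-5277} = \left(58 + \sqrt{29} \cdot 26\right) \left(- \frac{1}{5277}\right) = \left(58 + 26 \sqrt{29}\right) \left(- \frac{1}{5277}\right) = - \frac{58}{5277} - \frac{26 \sqrt{29}}{5277}$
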